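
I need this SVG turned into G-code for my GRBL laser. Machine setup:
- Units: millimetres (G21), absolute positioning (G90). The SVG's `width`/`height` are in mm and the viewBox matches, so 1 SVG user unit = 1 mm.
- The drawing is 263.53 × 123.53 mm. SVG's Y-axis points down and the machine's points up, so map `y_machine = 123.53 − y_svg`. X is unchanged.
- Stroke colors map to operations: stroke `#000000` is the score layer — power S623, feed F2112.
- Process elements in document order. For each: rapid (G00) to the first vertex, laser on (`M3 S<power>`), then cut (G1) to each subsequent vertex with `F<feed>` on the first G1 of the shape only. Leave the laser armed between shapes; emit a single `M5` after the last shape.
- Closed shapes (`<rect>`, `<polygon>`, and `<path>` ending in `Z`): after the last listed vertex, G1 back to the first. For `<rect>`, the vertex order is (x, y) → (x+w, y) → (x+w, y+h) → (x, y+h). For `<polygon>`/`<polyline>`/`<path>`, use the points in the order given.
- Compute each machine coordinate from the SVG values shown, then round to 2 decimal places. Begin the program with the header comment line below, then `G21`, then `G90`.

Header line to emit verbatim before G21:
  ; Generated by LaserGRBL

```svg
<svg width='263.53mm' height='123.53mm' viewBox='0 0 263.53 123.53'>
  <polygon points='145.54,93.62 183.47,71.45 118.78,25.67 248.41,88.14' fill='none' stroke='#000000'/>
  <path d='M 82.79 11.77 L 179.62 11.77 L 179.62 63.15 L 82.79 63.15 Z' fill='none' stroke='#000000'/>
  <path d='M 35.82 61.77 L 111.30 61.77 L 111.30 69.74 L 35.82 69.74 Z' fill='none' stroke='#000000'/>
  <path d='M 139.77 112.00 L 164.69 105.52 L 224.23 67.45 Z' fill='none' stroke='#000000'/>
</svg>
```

viewBox `0 0 263.53 123.53` with mm width/height → 1 unit = 1 mm. Flip: y_m = 123.53 − y_svg.

**Shape 1** — `<polygon>` closed polygon, stroke `#000000` → score (S623, F2112). Machine vertices: (145.54,29.91) → (183.47,52.08) → (118.78,97.86) → (248.41,35.39) → (145.54,29.91). Closed: final G1 returns to the first vertex.

**Shape 2** — `<path>` rectangle, stroke `#000000` → score (S623, F2112). Machine vertices: (82.79,111.76) → (179.62,111.76) → (179.62,60.38) → (82.79,60.38) → (82.79,111.76). Closed: final G1 returns to the first vertex.

**Shape 3** — `<path>` rectangle, stroke `#000000` → score (S623, F2112). Machine vertices: (35.82,61.76) → (111.30,61.76) → (111.30,53.79) → (35.82,53.79) → (35.82,61.76). Closed: final G1 returns to the first vertex.

**Shape 4** — `<path>` closed polygon, stroke `#000000` → score (S623, F2112). Machine vertices: (139.77,11.53) → (164.69,18.01) → (224.23,56.08) → (139.77,11.53). Closed: final G1 returns to the first vertex.

; Generated by LaserGRBL
G21
G90
G00 X145.54 Y29.91
M3 S623
G1 X183.47 Y52.08 F2112
G1 X118.78 Y97.86
G1 X248.41 Y35.39
G1 X145.54 Y29.91
G00 X82.79 Y111.76
M3 S623
G1 X179.62 Y111.76 F2112
G1 X179.62 Y60.38
G1 X82.79 Y60.38
G1 X82.79 Y111.76
G00 X35.82 Y61.76
M3 S623
G1 X111.30 Y61.76 F2112
G1 X111.30 Y53.79
G1 X35.82 Y53.79
G1 X35.82 Y61.76
G00 X139.77 Y11.53
M3 S623
G1 X164.69 Y18.01 F2112
G1 X224.23 Y56.08
G1 X139.77 Y11.53
M5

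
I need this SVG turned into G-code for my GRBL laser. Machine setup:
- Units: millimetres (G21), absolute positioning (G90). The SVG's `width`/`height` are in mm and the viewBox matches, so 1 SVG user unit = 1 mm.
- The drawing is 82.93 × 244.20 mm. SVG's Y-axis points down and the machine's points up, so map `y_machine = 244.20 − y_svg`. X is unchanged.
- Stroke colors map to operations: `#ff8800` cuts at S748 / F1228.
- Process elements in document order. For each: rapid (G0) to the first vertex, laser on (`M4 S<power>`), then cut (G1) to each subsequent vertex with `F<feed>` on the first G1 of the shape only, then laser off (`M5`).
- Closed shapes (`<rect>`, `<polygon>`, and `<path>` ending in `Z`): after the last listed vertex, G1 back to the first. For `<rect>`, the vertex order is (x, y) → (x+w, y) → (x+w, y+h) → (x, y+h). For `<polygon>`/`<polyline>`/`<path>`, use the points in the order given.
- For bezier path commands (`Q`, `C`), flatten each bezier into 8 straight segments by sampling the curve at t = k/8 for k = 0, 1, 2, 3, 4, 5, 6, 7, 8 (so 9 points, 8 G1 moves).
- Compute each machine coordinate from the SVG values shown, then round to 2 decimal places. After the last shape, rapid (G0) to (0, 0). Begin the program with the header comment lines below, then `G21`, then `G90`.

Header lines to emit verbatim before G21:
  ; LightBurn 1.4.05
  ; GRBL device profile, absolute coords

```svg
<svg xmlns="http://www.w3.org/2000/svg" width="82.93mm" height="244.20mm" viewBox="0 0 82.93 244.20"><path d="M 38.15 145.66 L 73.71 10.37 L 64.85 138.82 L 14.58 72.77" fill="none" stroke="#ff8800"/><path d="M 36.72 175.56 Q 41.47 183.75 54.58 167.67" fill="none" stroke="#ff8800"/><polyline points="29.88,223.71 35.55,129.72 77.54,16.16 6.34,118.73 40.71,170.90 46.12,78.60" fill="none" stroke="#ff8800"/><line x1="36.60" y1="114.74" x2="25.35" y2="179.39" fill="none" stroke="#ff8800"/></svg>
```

1 u = 1 mm; y_m = 244.20 − y.

[1] `<path>` open polyline, #ff8800→cut S748 F1228: (38.15,98.54) → (73.71,233.83) → (64.85,105.38) → (14.58,171.43)

[2] `<path>` quadratic bezier, #ff8800→cut S748 F1228: (36.72,68.64) → (38.04,66.97) → (39.62,66.06) → (41.46,65.91) → (43.56,66.52) → (45.92,67.88) → (48.55,70.01) → (51.43,72.89) → (54.58,76.53)

[3] `<polyline>` open polyline, #ff8800→cut S748 F1228: (29.88,20.49) → (35.55,114.48) → (77.54,228.04) → (6.34,125.47) → (40.71,73.30) → (46.12,165.60)

[4] `<line>` line segment, #ff8800→cut S748 F1228: (36.60,129.46) → (25.35,64.81)

; LightBurn 1.4.05
; GRBL device profile, absolute coords
G21
G90
G0 X38.15 Y98.54
M4 S748
G1 X73.71 Y233.83 F1228
G1 X64.85 Y105.38
G1 X14.58 Y171.43
M5
G0 X36.72 Y68.64
M4 S748
G1 X38.04 Y66.97 F1228
G1 X39.62 Y66.06
G1 X41.46 Y65.91
G1 X43.56 Y66.52
G1 X45.92 Y67.88
G1 X48.55 Y70.01
G1 X51.43 Y72.89
G1 X54.58 Y76.53
M5
G0 X29.88 Y20.49
M4 S748
G1 X35.55 Y114.48 F1228
G1 X77.54 Y228.04
G1 X6.34 Y125.47
G1 X40.71 Y73.30
G1 X46.12 Y165.60
M5
G0 X36.60 Y129.46
M4 S748
G1 X25.35 Y64.81 F1228
M5
G0 X0.00 Y0.00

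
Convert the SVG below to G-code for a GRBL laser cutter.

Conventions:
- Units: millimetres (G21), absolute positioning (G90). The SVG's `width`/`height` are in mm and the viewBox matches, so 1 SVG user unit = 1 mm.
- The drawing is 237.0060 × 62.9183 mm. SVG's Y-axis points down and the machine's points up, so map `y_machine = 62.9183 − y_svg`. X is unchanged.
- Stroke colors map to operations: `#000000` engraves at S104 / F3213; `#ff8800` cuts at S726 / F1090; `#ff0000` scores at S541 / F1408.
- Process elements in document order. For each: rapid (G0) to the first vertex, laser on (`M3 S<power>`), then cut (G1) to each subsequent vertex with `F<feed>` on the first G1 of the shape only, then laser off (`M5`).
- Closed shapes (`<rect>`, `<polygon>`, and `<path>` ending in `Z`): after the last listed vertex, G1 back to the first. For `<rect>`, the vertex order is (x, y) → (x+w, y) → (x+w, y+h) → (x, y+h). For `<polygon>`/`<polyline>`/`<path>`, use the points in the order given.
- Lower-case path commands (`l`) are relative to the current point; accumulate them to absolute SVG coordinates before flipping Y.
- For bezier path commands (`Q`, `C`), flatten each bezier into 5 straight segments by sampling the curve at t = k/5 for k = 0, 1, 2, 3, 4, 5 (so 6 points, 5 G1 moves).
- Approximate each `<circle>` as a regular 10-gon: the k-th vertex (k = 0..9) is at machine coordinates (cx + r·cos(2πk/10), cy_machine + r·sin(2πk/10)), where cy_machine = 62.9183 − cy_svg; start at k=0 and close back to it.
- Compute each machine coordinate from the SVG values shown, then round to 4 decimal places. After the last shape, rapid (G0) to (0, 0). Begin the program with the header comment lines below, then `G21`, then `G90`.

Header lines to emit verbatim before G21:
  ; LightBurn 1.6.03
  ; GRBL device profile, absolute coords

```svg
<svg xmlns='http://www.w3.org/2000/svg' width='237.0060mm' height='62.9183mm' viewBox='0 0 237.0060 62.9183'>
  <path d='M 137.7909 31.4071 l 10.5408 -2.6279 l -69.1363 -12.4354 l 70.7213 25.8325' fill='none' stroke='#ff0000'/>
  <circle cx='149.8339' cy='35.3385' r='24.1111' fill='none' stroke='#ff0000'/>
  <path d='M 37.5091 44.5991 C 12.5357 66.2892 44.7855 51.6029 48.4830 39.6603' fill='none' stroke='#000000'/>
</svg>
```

1 u = 1 mm; y_m = 62.9183 − y.

[1] `<path>` open polyline, #ff0000→score S541 F1408: (137.7909,31.5112) → (148.3317,34.1391) → (79.1954,46.5745) → (149.9167,20.7420)

[2] `<circle>` circle, #ff0000→score S541 F1408: (173.9450,27.5798) → (169.3402,41.7519) → (157.2846,50.5108) → (142.3832,50.5108) → (130.3276,41.7519) → (125.7228,27.5798) → (130.3276,13.4077) → (142.3832,4.6488) → (157.2846,4.6488) → (169.3402,13.4077) → (173.9450,27.5798) (closed)

[3] `<path>` cubic bezier, #000000→engrave S104 F3213: (37.5091,18.3192) → (28.7056,9.3573) → (29.5185,7.2481) → (35.8305,10.1136) → (43.5244,16.0762) → (48.4830,23.2580)

; LightBurn 1.6.03
; GRBL device profile, absolute coords
G21
G90
G0 X137.7909 Y31.5112
M3 S541
G1 X148.3317 Y34.1391 F1408
G1 X79.1954 Y46.5745
G1 X149.9167 Y20.7420
M5
G0 X173.9450 Y27.5798
M3 S541
G1 X169.3402 Y41.7519 F1408
G1 X157.2846 Y50.5108
G1 X142.3832 Y50.5108
G1 X130.3276 Y41.7519
G1 X125.7228 Y27.5798
G1 X130.3276 Y13.4077
G1 X142.3832 Y4.6488
G1 X157.2846 Y4.6488
G1 X169.3402 Y13.4077
G1 X173.9450 Y27.5798
M5
G0 X37.5091 Y18.3192
M3 S104
G1 X28.7056 Y9.3573 F3213
G1 X29.5185 Y7.2481
G1 X35.8305 Y10.1136
G1 X43.5244 Y16.0762
G1 X48.4830 Y23.2580
M5
G0 X0.0000 Y0.0000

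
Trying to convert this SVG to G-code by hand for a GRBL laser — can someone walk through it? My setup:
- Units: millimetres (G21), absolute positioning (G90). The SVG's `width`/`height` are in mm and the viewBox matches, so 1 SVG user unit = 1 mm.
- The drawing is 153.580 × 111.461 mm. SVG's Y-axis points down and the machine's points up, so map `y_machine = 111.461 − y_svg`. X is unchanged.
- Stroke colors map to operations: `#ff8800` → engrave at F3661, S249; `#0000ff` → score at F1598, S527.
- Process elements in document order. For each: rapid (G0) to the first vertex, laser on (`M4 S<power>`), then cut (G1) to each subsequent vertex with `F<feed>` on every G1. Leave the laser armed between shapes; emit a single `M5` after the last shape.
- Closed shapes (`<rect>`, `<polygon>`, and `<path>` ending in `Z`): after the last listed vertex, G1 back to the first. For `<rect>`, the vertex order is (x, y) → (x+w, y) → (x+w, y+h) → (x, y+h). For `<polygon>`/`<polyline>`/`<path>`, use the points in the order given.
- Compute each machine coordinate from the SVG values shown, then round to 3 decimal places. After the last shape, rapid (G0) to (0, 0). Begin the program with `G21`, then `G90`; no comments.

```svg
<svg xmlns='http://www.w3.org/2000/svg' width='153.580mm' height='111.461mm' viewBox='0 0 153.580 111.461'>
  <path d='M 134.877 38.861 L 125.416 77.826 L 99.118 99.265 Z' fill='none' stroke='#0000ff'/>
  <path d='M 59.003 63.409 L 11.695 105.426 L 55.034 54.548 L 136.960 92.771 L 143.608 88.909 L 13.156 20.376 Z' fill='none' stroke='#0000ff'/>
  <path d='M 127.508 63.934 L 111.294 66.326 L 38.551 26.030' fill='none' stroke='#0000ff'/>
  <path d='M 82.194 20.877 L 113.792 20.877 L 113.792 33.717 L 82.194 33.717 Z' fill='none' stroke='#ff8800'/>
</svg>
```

G21
G90
G0 X134.877 Y72.600
M4 S527
G1 X125.416 Y33.635 F1598
G1 X99.118 Y12.196 F1598
G1 X134.877 Y72.600 F1598
G0 X59.003 Y48.052
M4 S527
G1 X11.695 Y6.035 F1598
G1 X55.034 Y56.913 F1598
G1 X136.960 Y18.690 F1598
G1 X143.608 Y22.552 F1598
G1 X13.156 Y91.085 F1598
G1 X59.003 Y48.052 F1598
G0 X127.508 Y47.527
M4 S527
G1 X111.294 Y45.135 F1598
G1 X38.551 Y85.431 F1598
G0 X82.194 Y90.584
M4 S249
G1 X113.792 Y90.584 F3661
G1 X113.792 Y77.744 F3661
G1 X82.194 Y77.744 F3661
G1 X82.194 Y90.584 F3661
M5
G0 X0.000 Y0.000

viewBox `0 0 153.580 111.461` with mm width/height → 1 unit = 1 mm. Flip: y_m = 111.461 − y_svg.

**Shape 1** — `<path>` closed polygon, stroke `#0000ff` → score (S527, F1598). Machine vertices: (134.877,72.600) → (125.416,33.635) → (99.118,12.196) → (134.877,72.600). Closed: final G1 returns to the first vertex.

**Shape 2** — `<path>` closed polygon, stroke `#0000ff` → score (S527, F1598). Machine vertices: (59.003,48.052) → (11.695,6.035) → (55.034,56.913) → (136.960,18.690) → (143.608,22.552) → (13.156,91.085) → (59.003,48.052). Closed: final G1 returns to the first vertex.

**Shape 3** — `<path>` open polyline, stroke `#0000ff` → score (S527, F1598). Machine vertices: (127.508,47.527) → (111.294,45.135) → (38.551,85.431). Open path.

**Shape 4** — `<path>` rectangle, stroke `#ff8800` → engrave (S249, F3661). Machine vertices: (82.194,90.584) → (113.792,90.584) → (113.792,77.744) → (82.194,77.744) → (82.194,90.584). Closed: final G1 returns to the first vertex.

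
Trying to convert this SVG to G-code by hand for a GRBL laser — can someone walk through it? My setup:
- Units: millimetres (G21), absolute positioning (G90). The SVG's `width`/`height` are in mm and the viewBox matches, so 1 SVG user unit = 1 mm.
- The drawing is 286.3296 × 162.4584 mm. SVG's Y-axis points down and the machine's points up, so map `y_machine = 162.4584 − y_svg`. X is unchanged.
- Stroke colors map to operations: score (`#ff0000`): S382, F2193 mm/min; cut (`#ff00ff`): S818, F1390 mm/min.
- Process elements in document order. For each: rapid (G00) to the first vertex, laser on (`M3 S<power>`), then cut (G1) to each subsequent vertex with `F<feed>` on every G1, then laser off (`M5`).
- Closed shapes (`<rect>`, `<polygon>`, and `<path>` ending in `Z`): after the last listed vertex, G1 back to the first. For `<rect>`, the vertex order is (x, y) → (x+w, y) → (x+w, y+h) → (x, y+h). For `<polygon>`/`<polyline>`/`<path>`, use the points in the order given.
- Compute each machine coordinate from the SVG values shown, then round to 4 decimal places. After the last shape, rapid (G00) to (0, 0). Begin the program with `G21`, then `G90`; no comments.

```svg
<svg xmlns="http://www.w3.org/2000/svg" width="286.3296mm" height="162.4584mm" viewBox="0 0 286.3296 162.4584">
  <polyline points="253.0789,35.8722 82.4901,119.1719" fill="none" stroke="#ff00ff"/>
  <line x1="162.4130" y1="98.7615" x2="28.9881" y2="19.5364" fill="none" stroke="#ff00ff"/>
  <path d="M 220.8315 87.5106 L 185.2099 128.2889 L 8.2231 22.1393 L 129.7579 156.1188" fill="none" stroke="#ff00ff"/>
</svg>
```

G21
G90
G00 X253.0789 Y126.5862
M3 S818
G1 X82.4901 Y43.2865 F1390
M5
G00 X162.4130 Y63.6969
M3 S818
G1 X28.9881 Y142.9220 F1390
M5
G00 X220.8315 Y74.9478
M3 S818
G1 X185.2099 Y34.1695 F1390
G1 X8.2231 Y140.3191 F1390
G1 X129.7579 Y6.3396 F1390
M5
G00 X0.0000 Y0.0000

viewBox `0 0 286.3296 162.4584` with mm width/height → 1 unit = 1 mm. Flip: y_m = 162.4584 − y_svg.

**Shape 1** — `<polyline>` line segment, stroke `#ff00ff` → cut (S818, F1390). Machine vertices: (253.0789,126.5862) → (82.4901,43.2865). Open path.

**Shape 2** — `<line>` line segment, stroke `#ff00ff` → cut (S818, F1390). Machine vertices: (162.4130,63.6969) → (28.9881,142.9220). Open path.

**Shape 3** — `<path>` open polyline, stroke `#ff00ff` → cut (S818, F1390). Machine vertices: (220.8315,74.9478) → (185.2099,34.1695) → (8.2231,140.3191) → (129.7579,6.3396). Open path.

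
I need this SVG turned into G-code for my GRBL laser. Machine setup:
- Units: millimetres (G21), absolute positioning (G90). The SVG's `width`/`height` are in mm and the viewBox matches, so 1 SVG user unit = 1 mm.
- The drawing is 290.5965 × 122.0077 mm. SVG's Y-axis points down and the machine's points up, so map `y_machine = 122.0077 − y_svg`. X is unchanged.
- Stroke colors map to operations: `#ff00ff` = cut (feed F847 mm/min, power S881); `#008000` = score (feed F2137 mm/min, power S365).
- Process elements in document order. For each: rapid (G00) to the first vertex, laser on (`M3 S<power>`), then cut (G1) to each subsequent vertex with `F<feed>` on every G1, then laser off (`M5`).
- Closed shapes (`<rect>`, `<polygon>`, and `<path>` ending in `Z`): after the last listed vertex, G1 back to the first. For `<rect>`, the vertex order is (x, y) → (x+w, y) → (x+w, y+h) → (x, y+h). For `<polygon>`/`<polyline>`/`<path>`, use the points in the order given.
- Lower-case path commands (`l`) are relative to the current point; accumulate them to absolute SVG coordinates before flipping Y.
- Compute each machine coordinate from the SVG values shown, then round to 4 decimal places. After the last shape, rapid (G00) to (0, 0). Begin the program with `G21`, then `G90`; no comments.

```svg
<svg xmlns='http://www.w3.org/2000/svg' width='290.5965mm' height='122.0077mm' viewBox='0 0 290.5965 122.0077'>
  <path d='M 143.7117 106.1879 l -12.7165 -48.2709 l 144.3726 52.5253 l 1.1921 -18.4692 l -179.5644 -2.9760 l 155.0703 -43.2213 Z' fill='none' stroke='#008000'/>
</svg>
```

viewBox `0 0 290.5965 122.0077` with mm width/height → 1 unit = 1 mm. Flip: y_m = 122.0077 − y_svg.

**Shape 1** — `<path>` closed polygon, stroke `#008000` → score (S365, F2137). Machine vertices: (143.7117,15.8198) → (130.9952,64.0907) → (275.3678,11.5654) → (276.5599,30.0346) → (96.9955,33.0106) → (252.0658,76.2319) → (143.7117,15.8198). Closed: final G1 returns to the first vertex.

G21
G90
G00 X143.7117 Y15.8198
M3 S365
G1 X130.9952 Y64.0907 F2137
G1 X275.3678 Y11.5654 F2137
G1 X276.5599 Y30.0346 F2137
G1 X96.9955 Y33.0106 F2137
G1 X252.0658 Y76.2319 F2137
G1 X143.7117 Y15.8198 F2137
M5
G00 X0.0000 Y0.0000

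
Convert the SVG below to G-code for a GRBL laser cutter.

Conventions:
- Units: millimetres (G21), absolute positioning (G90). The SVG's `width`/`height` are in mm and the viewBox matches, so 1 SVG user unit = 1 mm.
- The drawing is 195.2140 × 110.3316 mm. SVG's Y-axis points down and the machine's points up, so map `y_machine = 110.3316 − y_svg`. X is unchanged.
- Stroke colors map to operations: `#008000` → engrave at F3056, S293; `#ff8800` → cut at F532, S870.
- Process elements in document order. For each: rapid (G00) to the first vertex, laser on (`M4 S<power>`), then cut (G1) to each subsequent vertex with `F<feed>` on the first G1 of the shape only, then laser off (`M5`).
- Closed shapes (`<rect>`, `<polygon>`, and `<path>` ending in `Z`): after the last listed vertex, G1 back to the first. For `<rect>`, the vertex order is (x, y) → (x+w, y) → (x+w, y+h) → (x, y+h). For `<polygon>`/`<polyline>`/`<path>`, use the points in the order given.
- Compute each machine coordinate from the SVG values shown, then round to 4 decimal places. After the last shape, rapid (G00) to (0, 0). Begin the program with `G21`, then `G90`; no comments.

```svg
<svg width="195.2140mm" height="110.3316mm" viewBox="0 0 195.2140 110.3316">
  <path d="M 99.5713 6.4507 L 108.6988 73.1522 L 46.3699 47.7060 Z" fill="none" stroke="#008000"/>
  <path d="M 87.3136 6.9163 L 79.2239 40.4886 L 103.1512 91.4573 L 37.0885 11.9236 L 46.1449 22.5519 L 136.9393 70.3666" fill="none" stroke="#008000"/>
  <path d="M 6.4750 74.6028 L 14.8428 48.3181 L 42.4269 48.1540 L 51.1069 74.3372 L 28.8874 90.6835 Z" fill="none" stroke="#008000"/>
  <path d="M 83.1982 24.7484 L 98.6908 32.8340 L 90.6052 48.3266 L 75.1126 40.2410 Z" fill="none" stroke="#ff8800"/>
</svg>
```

G21
G90
G00 X99.5713 Y103.8809
M4 S293
G1 X108.6988 Y37.1794 F3056
G1 X46.3699 Y62.6256
G1 X99.5713 Y103.8809
M5
G00 X87.3136 Y103.4153
M4 S293
G1 X79.2239 Y69.8430 F3056
G1 X103.1512 Y18.8743
G1 X37.0885 Y98.4080
G1 X46.1449 Y87.7797
G1 X136.9393 Y39.9650
M5
G00 X6.4750 Y35.7288
M4 S293
G1 X14.8428 Y62.0135 F3056
G1 X42.4269 Y62.1776
G1 X51.1069 Y35.9944
G1 X28.8874 Y19.6481
G1 X6.4750 Y35.7288
M5
G00 X83.1982 Y85.5832
M4 S870
G1 X98.6908 Y77.4976 F532
G1 X90.6052 Y62.0050
G1 X75.1126 Y70.0906
G1 X83.1982 Y85.5832
M5
G00 X0.0000 Y0.0000

viewBox `0 0 195.2140 110.3316` with mm width/height → 1 unit = 1 mm. Flip: y_m = 110.3316 − y_svg.

**Shape 1** — `<path>` regular polygon, stroke `#008000` → engrave (S293, F3056). Machine vertices: (99.5713,103.8809) → (108.6988,37.1794) → (46.3699,62.6256) → (99.5713,103.8809). Closed: final G1 returns to the first vertex.

**Shape 2** — `<path>` open polyline, stroke `#008000` → engrave (S293, F3056). Machine vertices: (87.3136,103.4153) → (79.2239,69.8430) → (103.1512,18.8743) → (37.0885,98.4080) → (46.1449,87.7797) → (136.9393,39.9650). Open path.

**Shape 3** — `<path>` regular polygon, stroke `#008000` → engrave (S293, F3056). Machine vertices: (6.4750,35.7288) → (14.8428,62.0135) → (42.4269,62.1776) → (51.1069,35.9944) → (28.8874,19.6481) → (6.4750,35.7288). Closed: final G1 returns to the first vertex.

**Shape 4** — `<path>` regular polygon, stroke `#ff8800` → cut (S870, F532). Machine vertices: (83.1982,85.5832) → (98.6908,77.4976) → (90.6052,62.0050) → (75.1126,70.0906) → (83.1982,85.5832). Closed: final G1 returns to the first vertex.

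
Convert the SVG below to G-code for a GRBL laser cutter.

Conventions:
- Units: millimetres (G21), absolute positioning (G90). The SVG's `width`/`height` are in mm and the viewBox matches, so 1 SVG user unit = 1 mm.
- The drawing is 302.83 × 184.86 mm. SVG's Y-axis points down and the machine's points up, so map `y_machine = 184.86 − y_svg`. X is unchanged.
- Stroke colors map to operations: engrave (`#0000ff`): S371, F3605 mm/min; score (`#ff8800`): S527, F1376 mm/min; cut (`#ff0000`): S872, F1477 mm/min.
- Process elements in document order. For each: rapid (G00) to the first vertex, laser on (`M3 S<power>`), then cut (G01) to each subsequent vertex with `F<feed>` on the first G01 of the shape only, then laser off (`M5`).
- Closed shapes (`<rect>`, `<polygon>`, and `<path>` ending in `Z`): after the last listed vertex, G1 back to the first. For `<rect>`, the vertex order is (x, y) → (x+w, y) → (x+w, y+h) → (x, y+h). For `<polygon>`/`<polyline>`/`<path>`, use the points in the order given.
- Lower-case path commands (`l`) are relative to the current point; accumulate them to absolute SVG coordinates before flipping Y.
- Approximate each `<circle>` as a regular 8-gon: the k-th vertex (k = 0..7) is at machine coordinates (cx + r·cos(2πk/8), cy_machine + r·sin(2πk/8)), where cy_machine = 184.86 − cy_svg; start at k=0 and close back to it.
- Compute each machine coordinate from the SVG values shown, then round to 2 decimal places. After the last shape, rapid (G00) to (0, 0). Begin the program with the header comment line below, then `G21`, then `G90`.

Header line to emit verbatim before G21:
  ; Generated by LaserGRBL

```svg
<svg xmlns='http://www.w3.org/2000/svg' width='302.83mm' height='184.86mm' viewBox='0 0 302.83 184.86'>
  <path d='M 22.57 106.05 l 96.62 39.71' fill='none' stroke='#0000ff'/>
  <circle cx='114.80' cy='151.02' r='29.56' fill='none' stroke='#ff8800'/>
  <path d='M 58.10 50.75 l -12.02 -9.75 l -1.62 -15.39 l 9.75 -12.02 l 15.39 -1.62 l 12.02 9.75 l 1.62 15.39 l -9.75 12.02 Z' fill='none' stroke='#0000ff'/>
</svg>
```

viewBox `0 0 302.83 184.86` with mm width/height → 1 unit = 1 mm. Flip: y_m = 184.86 − y_svg.

**Shape 1** — `<path>` line segment, stroke `#0000ff` → engrave (S371, F3605). Machine vertices: (22.57,78.81) → (119.19,39.10). Open path.

**Shape 2** — `<circle>` circle, stroke `#ff8800` → score (S527, F1376). Machine vertices: (144.36,33.84) → (135.70,54.74) → (114.80,63.40) → (93.90,54.74) → (85.24,33.84) → (93.90,12.94) → (114.80,4.28) → (135.70,12.94) → (144.36,33.84). Closed: final G1 returns to the first vertex.

**Shape 3** — `<path>` regular polygon, stroke `#0000ff` → engrave (S371, F3605). Machine vertices: (58.10,134.11) → (46.08,143.86) → (44.46,159.25) → (54.21,171.27) → (69.60,172.89) → (81.62,163.14) → (83.24,147.75) → (73.49,135.73) → (58.10,134.11). Closed: final G1 returns to the first vertex.

; Generated by LaserGRBL
G21
G90
G00 X22.57 Y78.81
M3 S371
G01 X119.19 Y39.10 F3605
M5
G00 X144.36 Y33.84
M3 S527
G01 X135.70 Y54.74 F1376
G01 X114.80 Y63.40
G01 X93.90 Y54.74
G01 X85.24 Y33.84
G01 X93.90 Y12.94
G01 X114.80 Y4.28
G01 X135.70 Y12.94
G01 X144.36 Y33.84
M5
G00 X58.10 Y134.11
M3 S371
G01 X46.08 Y143.86 F3605
G01 X44.46 Y159.25
G01 X54.21 Y171.27
G01 X69.60 Y172.89
G01 X81.62 Y163.14
G01 X83.24 Y147.75
G01 X73.49 Y135.73
G01 X58.10 Y134.11
M5
G00 X0.00 Y0.00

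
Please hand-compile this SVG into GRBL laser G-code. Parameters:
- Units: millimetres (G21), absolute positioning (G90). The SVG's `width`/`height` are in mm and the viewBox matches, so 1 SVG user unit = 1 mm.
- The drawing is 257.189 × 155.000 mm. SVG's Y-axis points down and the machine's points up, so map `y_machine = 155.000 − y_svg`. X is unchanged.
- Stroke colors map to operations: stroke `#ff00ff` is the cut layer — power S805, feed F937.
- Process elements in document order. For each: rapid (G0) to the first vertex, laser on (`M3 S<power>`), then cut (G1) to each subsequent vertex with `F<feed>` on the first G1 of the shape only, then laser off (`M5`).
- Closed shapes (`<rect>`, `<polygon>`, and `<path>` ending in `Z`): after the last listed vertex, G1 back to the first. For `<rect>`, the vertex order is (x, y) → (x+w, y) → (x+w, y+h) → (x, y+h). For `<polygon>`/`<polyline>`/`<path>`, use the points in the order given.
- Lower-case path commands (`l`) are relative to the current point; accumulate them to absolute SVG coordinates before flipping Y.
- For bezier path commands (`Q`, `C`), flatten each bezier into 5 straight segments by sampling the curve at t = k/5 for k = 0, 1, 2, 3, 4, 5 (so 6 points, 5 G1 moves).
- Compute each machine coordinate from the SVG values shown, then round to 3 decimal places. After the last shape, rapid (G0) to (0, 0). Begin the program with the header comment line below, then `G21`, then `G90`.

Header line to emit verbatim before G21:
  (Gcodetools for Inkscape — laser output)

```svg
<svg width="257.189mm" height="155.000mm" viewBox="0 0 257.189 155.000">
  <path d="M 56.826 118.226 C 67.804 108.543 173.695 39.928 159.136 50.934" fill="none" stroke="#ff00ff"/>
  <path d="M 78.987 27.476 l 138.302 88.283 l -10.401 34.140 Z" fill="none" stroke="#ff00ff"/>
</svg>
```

1 u = 1 mm; y_m = 155.000 − y.

[1] `<path>` cubic bezier, #ff00ff→cut S805 F937: (56.826,36.774) → (73.079,48.547) → (101.775,67.814) → (132.574,87.923) → (155.140,102.224) → (159.136,104.066)

[2] `<path>` closed polygon, #ff00ff→cut S805 F937: (78.987,127.524) → (217.289,39.241) → (206.888,5.101) → (78.987,127.524) (closed)

(Gcodetools for Inkscape — laser output)
G21
G90
G0 X56.826 Y36.774
M3 S805
G1 X73.079 Y48.547 F937
G1 X101.775 Y67.814
G1 X132.574 Y87.923
G1 X155.140 Y102.224
G1 X159.136 Y104.066
M5
G0 X78.987 Y127.524
M3 S805
G1 X217.289 Y39.241 F937
G1 X206.888 Y5.101
G1 X78.987 Y127.524
M5
G0 X0.000 Y0.000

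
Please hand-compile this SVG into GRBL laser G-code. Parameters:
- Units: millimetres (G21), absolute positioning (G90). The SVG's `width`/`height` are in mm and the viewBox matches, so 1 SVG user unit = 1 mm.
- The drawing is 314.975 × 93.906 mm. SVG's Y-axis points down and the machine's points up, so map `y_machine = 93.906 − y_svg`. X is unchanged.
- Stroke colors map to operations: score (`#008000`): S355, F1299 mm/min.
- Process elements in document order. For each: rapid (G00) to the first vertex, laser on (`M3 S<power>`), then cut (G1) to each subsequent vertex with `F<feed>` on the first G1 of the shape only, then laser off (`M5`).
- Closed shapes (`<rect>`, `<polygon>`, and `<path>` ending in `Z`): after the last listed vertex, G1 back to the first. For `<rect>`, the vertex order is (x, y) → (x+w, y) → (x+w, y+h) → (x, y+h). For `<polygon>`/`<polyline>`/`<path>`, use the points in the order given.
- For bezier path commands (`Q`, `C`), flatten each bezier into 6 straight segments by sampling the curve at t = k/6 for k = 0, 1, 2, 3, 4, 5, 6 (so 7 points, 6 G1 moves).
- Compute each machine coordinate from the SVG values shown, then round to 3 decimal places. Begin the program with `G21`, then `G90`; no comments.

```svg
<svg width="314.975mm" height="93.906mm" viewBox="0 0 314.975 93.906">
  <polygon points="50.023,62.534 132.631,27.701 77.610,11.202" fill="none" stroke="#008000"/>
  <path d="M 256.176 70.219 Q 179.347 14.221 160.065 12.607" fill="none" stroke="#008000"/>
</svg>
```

1 u = 1 mm; y_m = 93.906 − y.

[1] `<polygon>` closed polygon, #008000→score S355 F1299: (50.023,31.372) → (132.631,66.205) → (77.610,82.704) → (50.023,31.372) (closed)

[2] `<path>` quadratic bezier, #008000→score S355 F1299: (256.176,23.687) → (232.165,40.842) → (211.351,54.976) → (193.734,66.089) → (179.314,74.180) → (168.091,79.250) → (160.065,81.299)

G21
G90
G00 X50.023 Y31.372
M3 S355
G1 X132.631 Y66.205 F1299
G1 X77.610 Y82.704
G1 X50.023 Y31.372
M5
G00 X256.176 Y23.687
M3 S355
G1 X232.165 Y40.842 F1299
G1 X211.351 Y54.976
G1 X193.734 Y66.089
G1 X179.314 Y74.180
G1 X168.091 Y79.250
G1 X160.065 Y81.299
M5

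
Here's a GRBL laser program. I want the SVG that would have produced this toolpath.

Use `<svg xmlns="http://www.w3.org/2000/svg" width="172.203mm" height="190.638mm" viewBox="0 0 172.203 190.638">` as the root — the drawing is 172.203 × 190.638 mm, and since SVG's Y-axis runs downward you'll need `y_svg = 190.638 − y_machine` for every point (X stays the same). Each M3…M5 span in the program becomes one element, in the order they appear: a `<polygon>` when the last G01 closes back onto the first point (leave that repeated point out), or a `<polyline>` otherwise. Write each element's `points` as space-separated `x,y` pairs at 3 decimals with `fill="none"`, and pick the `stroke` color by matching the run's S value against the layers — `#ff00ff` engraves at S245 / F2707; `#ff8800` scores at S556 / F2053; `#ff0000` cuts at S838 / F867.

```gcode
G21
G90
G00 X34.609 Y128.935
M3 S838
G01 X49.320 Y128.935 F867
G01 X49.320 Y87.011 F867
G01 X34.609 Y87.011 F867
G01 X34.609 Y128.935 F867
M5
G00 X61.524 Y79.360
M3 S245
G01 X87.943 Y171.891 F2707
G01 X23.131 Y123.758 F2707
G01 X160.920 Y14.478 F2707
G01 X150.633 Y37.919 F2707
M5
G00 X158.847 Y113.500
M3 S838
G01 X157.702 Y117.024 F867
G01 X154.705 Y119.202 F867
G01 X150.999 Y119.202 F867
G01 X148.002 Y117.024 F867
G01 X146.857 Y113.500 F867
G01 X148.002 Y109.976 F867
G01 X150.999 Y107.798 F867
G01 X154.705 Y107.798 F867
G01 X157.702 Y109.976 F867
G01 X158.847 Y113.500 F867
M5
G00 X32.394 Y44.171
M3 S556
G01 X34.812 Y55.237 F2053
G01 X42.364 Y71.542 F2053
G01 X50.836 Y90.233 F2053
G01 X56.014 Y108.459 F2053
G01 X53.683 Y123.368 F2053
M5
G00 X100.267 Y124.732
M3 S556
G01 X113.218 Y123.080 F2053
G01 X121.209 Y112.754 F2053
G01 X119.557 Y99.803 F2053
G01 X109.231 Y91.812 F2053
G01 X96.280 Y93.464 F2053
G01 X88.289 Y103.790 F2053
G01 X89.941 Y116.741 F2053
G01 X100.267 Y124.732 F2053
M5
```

Each laser-on run becomes one SVG element. Flip Y back into SVG space with y_svg = 190.638 − y_machine.

Run 1: power S838 maps to stroke `#ff0000` (cut). The run returns to its start, so emit a `<polygon>` with points (Y-flipped): 34.609,61.703 49.320,61.703 49.320,103.627 34.609,103.627.

Run 2: power S245 maps to stroke `#ff00ff` (engrave). The run is open, so emit a `<polyline>` with points (Y-flipped): 61.524,111.278 87.943,18.747 23.131,66.880 160.920,176.160 150.633,152.719.

Run 3: power S838 maps to stroke `#ff0000` (cut). The run returns to its start, so emit a `<polygon>` with points (Y-flipped): 158.847,77.138 157.702,73.614 154.705,71.436 150.999,71.436 148.002,73.614 146.857,77.138 148.002,80.662 150.999,82.840 154.705,82.840 157.702,80.662.

Run 4: the run's S556 means `#ff8800` (score). The run is open, so emit a `<polyline>` with points (Y-flipped): 32.394,146.467 34.812,135.401 42.364,119.096 50.836,100.405 56.014,82.179 53.683,67.270.

Run 5: the run's S556 means `#ff8800` (score). The run returns to its start, so emit a `<polygon>` with points (Y-flipped): 100.267,65.906 113.218,67.558 121.209,77.884 119.557,90.835 109.231,98.826 96.280,97.174 88.289,86.848 89.941,73.897.

<svg xmlns="http://www.w3.org/2000/svg" width="172.203mm" height="190.638mm" viewBox="0 0 172.203 190.638">
  <polygon points="34.609,61.703 49.320,61.703 49.320,103.627 34.609,103.627" fill="none" stroke="#ff0000"/>
  <polyline points="61.524,111.278 87.943,18.747 23.131,66.880 160.920,176.160 150.633,152.719" fill="none" stroke="#ff00ff"/>
  <polygon points="158.847,77.138 157.702,73.614 154.705,71.436 150.999,71.436 148.002,73.614 146.857,77.138 148.002,80.662 150.999,82.840 154.705,82.840 157.702,80.662" fill="none" stroke="#ff0000"/>
  <polyline points="32.394,146.467 34.812,135.401 42.364,119.096 50.836,100.405 56.014,82.179 53.683,67.270" fill="none" stroke="#ff8800"/>
  <polygon points="100.267,65.906 113.218,67.558 121.209,77.884 119.557,90.835 109.231,98.826 96.280,97.174 88.289,86.848 89.941,73.897" fill="none" stroke="#ff8800"/>
</svg>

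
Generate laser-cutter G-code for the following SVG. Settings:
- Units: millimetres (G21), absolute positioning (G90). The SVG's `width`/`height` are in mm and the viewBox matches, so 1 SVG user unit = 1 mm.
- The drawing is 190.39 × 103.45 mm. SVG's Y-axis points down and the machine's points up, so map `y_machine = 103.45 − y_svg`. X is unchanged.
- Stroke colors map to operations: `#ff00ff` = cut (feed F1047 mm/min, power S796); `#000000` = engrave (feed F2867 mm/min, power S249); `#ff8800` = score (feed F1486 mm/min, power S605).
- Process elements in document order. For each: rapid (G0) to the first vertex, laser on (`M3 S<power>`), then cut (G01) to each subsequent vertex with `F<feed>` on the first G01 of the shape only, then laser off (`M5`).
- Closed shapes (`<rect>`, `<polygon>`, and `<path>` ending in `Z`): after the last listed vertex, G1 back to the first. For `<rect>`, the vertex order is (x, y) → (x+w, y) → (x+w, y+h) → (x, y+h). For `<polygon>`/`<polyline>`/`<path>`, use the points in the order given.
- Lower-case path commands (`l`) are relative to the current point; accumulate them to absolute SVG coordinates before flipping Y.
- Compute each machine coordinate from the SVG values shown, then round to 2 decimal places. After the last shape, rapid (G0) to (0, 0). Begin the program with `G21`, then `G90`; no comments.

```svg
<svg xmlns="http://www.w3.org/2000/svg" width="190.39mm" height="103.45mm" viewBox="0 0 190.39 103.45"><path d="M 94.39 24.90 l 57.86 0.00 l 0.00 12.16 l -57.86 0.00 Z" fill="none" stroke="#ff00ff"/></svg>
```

Since the viewBox matches the mm dimensions, user units are millimetres directly. The only transform is the Y-flip y_m = 103.45 − y_svg.

Shape 1 is a rectangle drawn with `<path>`. Its stroke #ff00ff means cut at S796, F1047. After flipping Y the toolpath is (94.39,78.55) → (152.25,78.55) → (152.25,66.39) → (94.39,66.39) → (94.39,78.55), returning to the start.

G21
G90
G0 X94.39 Y78.55
M3 S796
G01 X152.25 Y78.55 F1047
G01 X152.25 Y66.39
G01 X94.39 Y66.39
G01 X94.39 Y78.55
M5
G0 X0.00 Y0.00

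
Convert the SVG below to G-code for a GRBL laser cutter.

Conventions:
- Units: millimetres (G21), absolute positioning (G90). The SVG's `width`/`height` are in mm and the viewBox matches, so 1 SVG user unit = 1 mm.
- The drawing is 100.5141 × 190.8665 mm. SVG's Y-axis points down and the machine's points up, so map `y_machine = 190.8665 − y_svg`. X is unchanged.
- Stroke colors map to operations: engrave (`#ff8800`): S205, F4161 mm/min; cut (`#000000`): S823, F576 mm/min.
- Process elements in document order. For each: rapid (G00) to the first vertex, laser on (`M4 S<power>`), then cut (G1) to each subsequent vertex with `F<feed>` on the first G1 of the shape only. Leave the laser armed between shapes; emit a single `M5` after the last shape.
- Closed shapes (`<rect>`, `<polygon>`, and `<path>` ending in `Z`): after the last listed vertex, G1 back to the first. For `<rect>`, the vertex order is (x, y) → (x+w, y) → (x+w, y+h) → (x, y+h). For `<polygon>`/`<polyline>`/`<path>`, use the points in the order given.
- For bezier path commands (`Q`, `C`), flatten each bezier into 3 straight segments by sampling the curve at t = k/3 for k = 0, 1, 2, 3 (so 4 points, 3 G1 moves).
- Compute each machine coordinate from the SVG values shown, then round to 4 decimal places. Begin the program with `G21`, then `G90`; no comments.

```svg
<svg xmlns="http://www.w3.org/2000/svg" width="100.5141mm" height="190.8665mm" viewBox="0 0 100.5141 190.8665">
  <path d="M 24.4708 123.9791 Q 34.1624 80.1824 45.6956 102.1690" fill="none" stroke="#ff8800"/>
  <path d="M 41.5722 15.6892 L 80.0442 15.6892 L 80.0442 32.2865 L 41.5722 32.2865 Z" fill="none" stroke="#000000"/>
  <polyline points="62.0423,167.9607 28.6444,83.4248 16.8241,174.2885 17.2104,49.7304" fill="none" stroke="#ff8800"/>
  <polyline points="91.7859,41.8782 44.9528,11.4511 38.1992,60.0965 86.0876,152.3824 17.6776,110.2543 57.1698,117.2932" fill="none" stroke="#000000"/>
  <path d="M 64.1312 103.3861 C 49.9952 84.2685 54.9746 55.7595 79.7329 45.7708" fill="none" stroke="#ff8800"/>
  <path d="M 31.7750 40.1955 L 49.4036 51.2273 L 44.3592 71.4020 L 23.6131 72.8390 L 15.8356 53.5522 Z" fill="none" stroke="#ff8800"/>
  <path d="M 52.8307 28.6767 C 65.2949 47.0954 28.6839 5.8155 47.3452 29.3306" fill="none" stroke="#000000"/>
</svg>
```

Since the viewBox matches the mm dimensions, user units are millimetres directly. The only transform is the Y-flip y_m = 190.8665 − y_svg.

Shape 1 is a quadratic bezier drawn with `<path>`. Its stroke #ff8800 means engrave at S205, F4161. After flipping Y the toolpath is (24.4708,66.8874) → (31.1365,88.7759) → (38.2114,96.0460) → (45.6956,88.6975).

Shape 2 is a rectangle drawn with `<path>`. Its stroke #000000 means cut at S823, F576. After flipping Y the toolpath is (41.5722,175.1773) → (80.0442,175.1773) → (80.0442,158.5800) → (41.5722,158.5800) → (41.5722,175.1773), returning to the start.

Shape 3 is a open polyline drawn with `<polyline>`. Its stroke #ff8800 means engrave at S205, F4161. After flipping Y the toolpath is (62.0423,22.9058) → (28.6444,107.4417) → (16.8241,16.5780) → (17.2104,141.1361).

Shape 4 is a open polyline drawn with `<polyline>`. Its stroke #000000 means cut at S823, F576. After flipping Y the toolpath is (91.7859,148.9883) → (44.9528,179.4154) → (38.1992,130.7700) → (86.0876,38.4841) → (17.6776,80.6122) → (57.1698,73.5733).

Shape 5 is a cubic bezier drawn with `<path>`. Its stroke #ff8800 means engrave at S205, F4161. After flipping Y the toolpath is (64.1312,87.4804) → (56.3916,108.6947) → (61.5430,129.9673) → (79.7329,145.0957).

Shape 6 is a regular polygon drawn with `<path>`. Its stroke #ff8800 means engrave at S205, F4161. After flipping Y the toolpath is (31.7750,150.6710) → (49.4036,139.6392) → (44.3592,119.4645) → (23.6131,118.0275) → (15.8356,137.3143) → (31.7750,150.6710), returning to the start.

Shape 7 is a cubic bezier drawn with `<path>`. Its stroke #000000 means cut at S823, F576. After flipping Y the toolpath is (52.8307,162.1898) → (52.8012,159.0598) → (43.2433,168.0635) → (47.3452,161.5359).

G21
G90
G00 X24.4708 Y66.8874
M4 S205
G1 X31.1365 Y88.7759 F4161
G1 X38.2114 Y96.0460
G1 X45.6956 Y88.6975
G00 X41.5722 Y175.1773
M4 S823
G1 X80.0442 Y175.1773 F576
G1 X80.0442 Y158.5800
G1 X41.5722 Y158.5800
G1 X41.5722 Y175.1773
G00 X62.0423 Y22.9058
M4 S205
G1 X28.6444 Y107.4417 F4161
G1 X16.8241 Y16.5780
G1 X17.2104 Y141.1361
G00 X91.7859 Y148.9883
M4 S823
G1 X44.9528 Y179.4154 F576
G1 X38.1992 Y130.7700
G1 X86.0876 Y38.4841
G1 X17.6776 Y80.6122
G1 X57.1698 Y73.5733
G00 X64.1312 Y87.4804
M4 S205
G1 X56.3916 Y108.6947 F4161
G1 X61.5430 Y129.9673
G1 X79.7329 Y145.0957
G00 X31.7750 Y150.6710
M4 S205
G1 X49.4036 Y139.6392 F4161
G1 X44.3592 Y119.4645
G1 X23.6131 Y118.0275
G1 X15.8356 Y137.3143
G1 X31.7750 Y150.6710
G00 X52.8307 Y162.1898
M4 S823
G1 X52.8012 Y159.0598 F576
G1 X43.2433 Y168.0635
G1 X47.3452 Y161.5359
M5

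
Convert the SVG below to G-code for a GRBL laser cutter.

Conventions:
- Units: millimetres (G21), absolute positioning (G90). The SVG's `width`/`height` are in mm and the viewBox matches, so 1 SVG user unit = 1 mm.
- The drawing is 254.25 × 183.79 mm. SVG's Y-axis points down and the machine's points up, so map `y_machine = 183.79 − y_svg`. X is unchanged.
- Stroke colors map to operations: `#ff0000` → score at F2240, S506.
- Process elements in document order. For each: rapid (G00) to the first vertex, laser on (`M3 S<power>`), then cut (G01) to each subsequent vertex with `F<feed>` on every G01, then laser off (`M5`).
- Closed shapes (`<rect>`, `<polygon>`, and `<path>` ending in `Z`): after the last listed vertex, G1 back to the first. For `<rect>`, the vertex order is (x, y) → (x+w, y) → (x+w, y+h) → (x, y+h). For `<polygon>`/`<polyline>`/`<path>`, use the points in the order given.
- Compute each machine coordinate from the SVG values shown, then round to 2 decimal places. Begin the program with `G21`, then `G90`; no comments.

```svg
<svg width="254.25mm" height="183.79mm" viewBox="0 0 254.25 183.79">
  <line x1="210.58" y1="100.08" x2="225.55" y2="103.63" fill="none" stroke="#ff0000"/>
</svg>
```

G21
G90
G00 X210.58 Y83.71
M3 S506
G01 X225.55 Y80.16 F2240
M5

1 u = 1 mm; y_m = 183.79 − y.

[1] `<line>` line segment, #ff0000→score S506 F2240: (210.58,83.71) → (225.55,80.16)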